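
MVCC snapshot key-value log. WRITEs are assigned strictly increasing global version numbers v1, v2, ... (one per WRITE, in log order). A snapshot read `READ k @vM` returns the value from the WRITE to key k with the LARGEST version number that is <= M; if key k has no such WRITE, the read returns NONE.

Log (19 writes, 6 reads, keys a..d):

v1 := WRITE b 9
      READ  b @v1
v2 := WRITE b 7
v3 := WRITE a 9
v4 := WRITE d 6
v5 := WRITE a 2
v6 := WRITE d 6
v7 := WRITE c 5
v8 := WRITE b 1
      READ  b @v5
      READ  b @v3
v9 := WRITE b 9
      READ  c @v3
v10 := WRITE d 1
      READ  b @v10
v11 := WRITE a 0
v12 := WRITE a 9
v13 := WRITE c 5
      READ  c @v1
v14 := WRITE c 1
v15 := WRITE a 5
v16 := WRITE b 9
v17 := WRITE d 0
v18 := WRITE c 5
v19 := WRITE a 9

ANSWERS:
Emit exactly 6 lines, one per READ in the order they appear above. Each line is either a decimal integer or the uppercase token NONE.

v1: WRITE b=9  (b history now [(1, 9)])
READ b @v1: history=[(1, 9)] -> pick v1 -> 9
v2: WRITE b=7  (b history now [(1, 9), (2, 7)])
v3: WRITE a=9  (a history now [(3, 9)])
v4: WRITE d=6  (d history now [(4, 6)])
v5: WRITE a=2  (a history now [(3, 9), (5, 2)])
v6: WRITE d=6  (d history now [(4, 6), (6, 6)])
v7: WRITE c=5  (c history now [(7, 5)])
v8: WRITE b=1  (b history now [(1, 9), (2, 7), (8, 1)])
READ b @v5: history=[(1, 9), (2, 7), (8, 1)] -> pick v2 -> 7
READ b @v3: history=[(1, 9), (2, 7), (8, 1)] -> pick v2 -> 7
v9: WRITE b=9  (b history now [(1, 9), (2, 7), (8, 1), (9, 9)])
READ c @v3: history=[(7, 5)] -> no version <= 3 -> NONE
v10: WRITE d=1  (d history now [(4, 6), (6, 6), (10, 1)])
READ b @v10: history=[(1, 9), (2, 7), (8, 1), (9, 9)] -> pick v9 -> 9
v11: WRITE a=0  (a history now [(3, 9), (5, 2), (11, 0)])
v12: WRITE a=9  (a history now [(3, 9), (5, 2), (11, 0), (12, 9)])
v13: WRITE c=5  (c history now [(7, 5), (13, 5)])
READ c @v1: history=[(7, 5), (13, 5)] -> no version <= 1 -> NONE
v14: WRITE c=1  (c history now [(7, 5), (13, 5), (14, 1)])
v15: WRITE a=5  (a history now [(3, 9), (5, 2), (11, 0), (12, 9), (15, 5)])
v16: WRITE b=9  (b history now [(1, 9), (2, 7), (8, 1), (9, 9), (16, 9)])
v17: WRITE d=0  (d history now [(4, 6), (6, 6), (10, 1), (17, 0)])
v18: WRITE c=5  (c history now [(7, 5), (13, 5), (14, 1), (18, 5)])
v19: WRITE a=9  (a history now [(3, 9), (5, 2), (11, 0), (12, 9), (15, 5), (19, 9)])

Answer: 9
7
7
NONE
9
NONE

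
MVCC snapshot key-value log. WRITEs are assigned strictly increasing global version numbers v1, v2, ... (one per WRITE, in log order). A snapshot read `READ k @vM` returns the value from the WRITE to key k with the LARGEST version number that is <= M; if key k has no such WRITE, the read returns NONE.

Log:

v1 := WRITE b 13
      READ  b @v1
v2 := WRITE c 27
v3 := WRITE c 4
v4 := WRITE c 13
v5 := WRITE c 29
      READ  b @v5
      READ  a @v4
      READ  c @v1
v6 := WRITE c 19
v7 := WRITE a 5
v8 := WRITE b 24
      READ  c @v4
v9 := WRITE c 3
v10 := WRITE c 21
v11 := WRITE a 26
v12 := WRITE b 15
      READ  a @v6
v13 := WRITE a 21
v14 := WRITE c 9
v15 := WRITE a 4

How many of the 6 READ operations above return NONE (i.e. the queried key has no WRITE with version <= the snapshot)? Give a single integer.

v1: WRITE b=13  (b history now [(1, 13)])
READ b @v1: history=[(1, 13)] -> pick v1 -> 13
v2: WRITE c=27  (c history now [(2, 27)])
v3: WRITE c=4  (c history now [(2, 27), (3, 4)])
v4: WRITE c=13  (c history now [(2, 27), (3, 4), (4, 13)])
v5: WRITE c=29  (c history now [(2, 27), (3, 4), (4, 13), (5, 29)])
READ b @v5: history=[(1, 13)] -> pick v1 -> 13
READ a @v4: history=[] -> no version <= 4 -> NONE
READ c @v1: history=[(2, 27), (3, 4), (4, 13), (5, 29)] -> no version <= 1 -> NONE
v6: WRITE c=19  (c history now [(2, 27), (3, 4), (4, 13), (5, 29), (6, 19)])
v7: WRITE a=5  (a history now [(7, 5)])
v8: WRITE b=24  (b history now [(1, 13), (8, 24)])
READ c @v4: history=[(2, 27), (3, 4), (4, 13), (5, 29), (6, 19)] -> pick v4 -> 13
v9: WRITE c=3  (c history now [(2, 27), (3, 4), (4, 13), (5, 29), (6, 19), (9, 3)])
v10: WRITE c=21  (c history now [(2, 27), (3, 4), (4, 13), (5, 29), (6, 19), (9, 3), (10, 21)])
v11: WRITE a=26  (a history now [(7, 5), (11, 26)])
v12: WRITE b=15  (b history now [(1, 13), (8, 24), (12, 15)])
READ a @v6: history=[(7, 5), (11, 26)] -> no version <= 6 -> NONE
v13: WRITE a=21  (a history now [(7, 5), (11, 26), (13, 21)])
v14: WRITE c=9  (c history now [(2, 27), (3, 4), (4, 13), (5, 29), (6, 19), (9, 3), (10, 21), (14, 9)])
v15: WRITE a=4  (a history now [(7, 5), (11, 26), (13, 21), (15, 4)])
Read results in order: ['13', '13', 'NONE', 'NONE', '13', 'NONE']
NONE count = 3

Answer: 3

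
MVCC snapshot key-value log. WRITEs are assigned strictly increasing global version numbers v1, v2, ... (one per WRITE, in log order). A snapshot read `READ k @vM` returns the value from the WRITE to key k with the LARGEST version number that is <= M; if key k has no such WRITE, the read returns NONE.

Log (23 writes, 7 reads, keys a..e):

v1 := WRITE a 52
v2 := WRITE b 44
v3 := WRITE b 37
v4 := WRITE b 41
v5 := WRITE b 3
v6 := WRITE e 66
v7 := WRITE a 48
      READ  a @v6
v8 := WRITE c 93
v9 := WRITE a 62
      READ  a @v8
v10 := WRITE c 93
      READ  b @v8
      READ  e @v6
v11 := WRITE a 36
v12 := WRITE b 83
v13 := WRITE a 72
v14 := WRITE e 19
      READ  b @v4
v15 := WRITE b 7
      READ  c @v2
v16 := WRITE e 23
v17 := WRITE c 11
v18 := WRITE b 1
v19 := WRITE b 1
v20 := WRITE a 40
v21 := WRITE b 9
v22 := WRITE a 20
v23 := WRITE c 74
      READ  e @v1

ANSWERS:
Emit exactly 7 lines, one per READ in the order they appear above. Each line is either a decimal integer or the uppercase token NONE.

v1: WRITE a=52  (a history now [(1, 52)])
v2: WRITE b=44  (b history now [(2, 44)])
v3: WRITE b=37  (b history now [(2, 44), (3, 37)])
v4: WRITE b=41  (b history now [(2, 44), (3, 37), (4, 41)])
v5: WRITE b=3  (b history now [(2, 44), (3, 37), (4, 41), (5, 3)])
v6: WRITE e=66  (e history now [(6, 66)])
v7: WRITE a=48  (a history now [(1, 52), (7, 48)])
READ a @v6: history=[(1, 52), (7, 48)] -> pick v1 -> 52
v8: WRITE c=93  (c history now [(8, 93)])
v9: WRITE a=62  (a history now [(1, 52), (7, 48), (9, 62)])
READ a @v8: history=[(1, 52), (7, 48), (9, 62)] -> pick v7 -> 48
v10: WRITE c=93  (c history now [(8, 93), (10, 93)])
READ b @v8: history=[(2, 44), (3, 37), (4, 41), (5, 3)] -> pick v5 -> 3
READ e @v6: history=[(6, 66)] -> pick v6 -> 66
v11: WRITE a=36  (a history now [(1, 52), (7, 48), (9, 62), (11, 36)])
v12: WRITE b=83  (b history now [(2, 44), (3, 37), (4, 41), (5, 3), (12, 83)])
v13: WRITE a=72  (a history now [(1, 52), (7, 48), (9, 62), (11, 36), (13, 72)])
v14: WRITE e=19  (e history now [(6, 66), (14, 19)])
READ b @v4: history=[(2, 44), (3, 37), (4, 41), (5, 3), (12, 83)] -> pick v4 -> 41
v15: WRITE b=7  (b history now [(2, 44), (3, 37), (4, 41), (5, 3), (12, 83), (15, 7)])
READ c @v2: history=[(8, 93), (10, 93)] -> no version <= 2 -> NONE
v16: WRITE e=23  (e history now [(6, 66), (14, 19), (16, 23)])
v17: WRITE c=11  (c history now [(8, 93), (10, 93), (17, 11)])
v18: WRITE b=1  (b history now [(2, 44), (3, 37), (4, 41), (5, 3), (12, 83), (15, 7), (18, 1)])
v19: WRITE b=1  (b history now [(2, 44), (3, 37), (4, 41), (5, 3), (12, 83), (15, 7), (18, 1), (19, 1)])
v20: WRITE a=40  (a history now [(1, 52), (7, 48), (9, 62), (11, 36), (13, 72), (20, 40)])
v21: WRITE b=9  (b history now [(2, 44), (3, 37), (4, 41), (5, 3), (12, 83), (15, 7), (18, 1), (19, 1), (21, 9)])
v22: WRITE a=20  (a history now [(1, 52), (7, 48), (9, 62), (11, 36), (13, 72), (20, 40), (22, 20)])
v23: WRITE c=74  (c history now [(8, 93), (10, 93), (17, 11), (23, 74)])
READ e @v1: history=[(6, 66), (14, 19), (16, 23)] -> no version <= 1 -> NONE

Answer: 52
48
3
66
41
NONE
NONE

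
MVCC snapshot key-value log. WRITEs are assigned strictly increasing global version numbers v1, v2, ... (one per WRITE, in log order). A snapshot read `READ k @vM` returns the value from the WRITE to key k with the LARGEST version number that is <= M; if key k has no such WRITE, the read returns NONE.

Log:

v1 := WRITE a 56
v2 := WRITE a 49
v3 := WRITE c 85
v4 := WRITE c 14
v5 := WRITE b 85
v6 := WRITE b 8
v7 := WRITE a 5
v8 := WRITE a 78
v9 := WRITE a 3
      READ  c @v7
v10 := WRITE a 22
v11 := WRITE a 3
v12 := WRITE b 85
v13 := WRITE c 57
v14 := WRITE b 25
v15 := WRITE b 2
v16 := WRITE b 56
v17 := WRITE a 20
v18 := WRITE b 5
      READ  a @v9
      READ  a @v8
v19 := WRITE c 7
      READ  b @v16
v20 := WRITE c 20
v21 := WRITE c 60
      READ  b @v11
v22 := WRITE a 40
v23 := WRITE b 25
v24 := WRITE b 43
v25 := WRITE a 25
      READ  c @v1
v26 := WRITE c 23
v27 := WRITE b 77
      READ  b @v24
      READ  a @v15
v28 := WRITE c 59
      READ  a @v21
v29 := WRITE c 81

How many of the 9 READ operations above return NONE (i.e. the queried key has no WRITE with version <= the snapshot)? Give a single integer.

v1: WRITE a=56  (a history now [(1, 56)])
v2: WRITE a=49  (a history now [(1, 56), (2, 49)])
v3: WRITE c=85  (c history now [(3, 85)])
v4: WRITE c=14  (c history now [(3, 85), (4, 14)])
v5: WRITE b=85  (b history now [(5, 85)])
v6: WRITE b=8  (b history now [(5, 85), (6, 8)])
v7: WRITE a=5  (a history now [(1, 56), (2, 49), (7, 5)])
v8: WRITE a=78  (a history now [(1, 56), (2, 49), (7, 5), (8, 78)])
v9: WRITE a=3  (a history now [(1, 56), (2, 49), (7, 5), (8, 78), (9, 3)])
READ c @v7: history=[(3, 85), (4, 14)] -> pick v4 -> 14
v10: WRITE a=22  (a history now [(1, 56), (2, 49), (7, 5), (8, 78), (9, 3), (10, 22)])
v11: WRITE a=3  (a history now [(1, 56), (2, 49), (7, 5), (8, 78), (9, 3), (10, 22), (11, 3)])
v12: WRITE b=85  (b history now [(5, 85), (6, 8), (12, 85)])
v13: WRITE c=57  (c history now [(3, 85), (4, 14), (13, 57)])
v14: WRITE b=25  (b history now [(5, 85), (6, 8), (12, 85), (14, 25)])
v15: WRITE b=2  (b history now [(5, 85), (6, 8), (12, 85), (14, 25), (15, 2)])
v16: WRITE b=56  (b history now [(5, 85), (6, 8), (12, 85), (14, 25), (15, 2), (16, 56)])
v17: WRITE a=20  (a history now [(1, 56), (2, 49), (7, 5), (8, 78), (9, 3), (10, 22), (11, 3), (17, 20)])
v18: WRITE b=5  (b history now [(5, 85), (6, 8), (12, 85), (14, 25), (15, 2), (16, 56), (18, 5)])
READ a @v9: history=[(1, 56), (2, 49), (7, 5), (8, 78), (9, 3), (10, 22), (11, 3), (17, 20)] -> pick v9 -> 3
READ a @v8: history=[(1, 56), (2, 49), (7, 5), (8, 78), (9, 3), (10, 22), (11, 3), (17, 20)] -> pick v8 -> 78
v19: WRITE c=7  (c history now [(3, 85), (4, 14), (13, 57), (19, 7)])
READ b @v16: history=[(5, 85), (6, 8), (12, 85), (14, 25), (15, 2), (16, 56), (18, 5)] -> pick v16 -> 56
v20: WRITE c=20  (c history now [(3, 85), (4, 14), (13, 57), (19, 7), (20, 20)])
v21: WRITE c=60  (c history now [(3, 85), (4, 14), (13, 57), (19, 7), (20, 20), (21, 60)])
READ b @v11: history=[(5, 85), (6, 8), (12, 85), (14, 25), (15, 2), (16, 56), (18, 5)] -> pick v6 -> 8
v22: WRITE a=40  (a history now [(1, 56), (2, 49), (7, 5), (8, 78), (9, 3), (10, 22), (11, 3), (17, 20), (22, 40)])
v23: WRITE b=25  (b history now [(5, 85), (6, 8), (12, 85), (14, 25), (15, 2), (16, 56), (18, 5), (23, 25)])
v24: WRITE b=43  (b history now [(5, 85), (6, 8), (12, 85), (14, 25), (15, 2), (16, 56), (18, 5), (23, 25), (24, 43)])
v25: WRITE a=25  (a history now [(1, 56), (2, 49), (7, 5), (8, 78), (9, 3), (10, 22), (11, 3), (17, 20), (22, 40), (25, 25)])
READ c @v1: history=[(3, 85), (4, 14), (13, 57), (19, 7), (20, 20), (21, 60)] -> no version <= 1 -> NONE
v26: WRITE c=23  (c history now [(3, 85), (4, 14), (13, 57), (19, 7), (20, 20), (21, 60), (26, 23)])
v27: WRITE b=77  (b history now [(5, 85), (6, 8), (12, 85), (14, 25), (15, 2), (16, 56), (18, 5), (23, 25), (24, 43), (27, 77)])
READ b @v24: history=[(5, 85), (6, 8), (12, 85), (14, 25), (15, 2), (16, 56), (18, 5), (23, 25), (24, 43), (27, 77)] -> pick v24 -> 43
READ a @v15: history=[(1, 56), (2, 49), (7, 5), (8, 78), (9, 3), (10, 22), (11, 3), (17, 20), (22, 40), (25, 25)] -> pick v11 -> 3
v28: WRITE c=59  (c history now [(3, 85), (4, 14), (13, 57), (19, 7), (20, 20), (21, 60), (26, 23), (28, 59)])
READ a @v21: history=[(1, 56), (2, 49), (7, 5), (8, 78), (9, 3), (10, 22), (11, 3), (17, 20), (22, 40), (25, 25)] -> pick v17 -> 20
v29: WRITE c=81  (c history now [(3, 85), (4, 14), (13, 57), (19, 7), (20, 20), (21, 60), (26, 23), (28, 59), (29, 81)])
Read results in order: ['14', '3', '78', '56', '8', 'NONE', '43', '3', '20']
NONE count = 1

Answer: 1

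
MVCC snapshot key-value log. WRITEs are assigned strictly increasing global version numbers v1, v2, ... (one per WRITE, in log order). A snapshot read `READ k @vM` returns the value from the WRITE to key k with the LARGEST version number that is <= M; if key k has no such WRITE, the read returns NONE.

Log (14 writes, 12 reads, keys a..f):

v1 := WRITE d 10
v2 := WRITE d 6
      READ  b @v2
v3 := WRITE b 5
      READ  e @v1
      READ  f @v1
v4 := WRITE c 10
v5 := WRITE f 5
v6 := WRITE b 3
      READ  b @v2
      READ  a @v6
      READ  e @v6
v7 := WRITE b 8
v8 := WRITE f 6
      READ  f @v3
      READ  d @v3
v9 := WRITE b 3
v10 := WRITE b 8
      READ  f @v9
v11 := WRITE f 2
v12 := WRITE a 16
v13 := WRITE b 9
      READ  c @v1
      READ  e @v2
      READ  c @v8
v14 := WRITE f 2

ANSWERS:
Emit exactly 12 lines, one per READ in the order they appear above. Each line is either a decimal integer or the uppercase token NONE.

v1: WRITE d=10  (d history now [(1, 10)])
v2: WRITE d=6  (d history now [(1, 10), (2, 6)])
READ b @v2: history=[] -> no version <= 2 -> NONE
v3: WRITE b=5  (b history now [(3, 5)])
READ e @v1: history=[] -> no version <= 1 -> NONE
READ f @v1: history=[] -> no version <= 1 -> NONE
v4: WRITE c=10  (c history now [(4, 10)])
v5: WRITE f=5  (f history now [(5, 5)])
v6: WRITE b=3  (b history now [(3, 5), (6, 3)])
READ b @v2: history=[(3, 5), (6, 3)] -> no version <= 2 -> NONE
READ a @v6: history=[] -> no version <= 6 -> NONE
READ e @v6: history=[] -> no version <= 6 -> NONE
v7: WRITE b=8  (b history now [(3, 5), (6, 3), (7, 8)])
v8: WRITE f=6  (f history now [(5, 5), (8, 6)])
READ f @v3: history=[(5, 5), (8, 6)] -> no version <= 3 -> NONE
READ d @v3: history=[(1, 10), (2, 6)] -> pick v2 -> 6
v9: WRITE b=3  (b history now [(3, 5), (6, 3), (7, 8), (9, 3)])
v10: WRITE b=8  (b history now [(3, 5), (6, 3), (7, 8), (9, 3), (10, 8)])
READ f @v9: history=[(5, 5), (8, 6)] -> pick v8 -> 6
v11: WRITE f=2  (f history now [(5, 5), (8, 6), (11, 2)])
v12: WRITE a=16  (a history now [(12, 16)])
v13: WRITE b=9  (b history now [(3, 5), (6, 3), (7, 8), (9, 3), (10, 8), (13, 9)])
READ c @v1: history=[(4, 10)] -> no version <= 1 -> NONE
READ e @v2: history=[] -> no version <= 2 -> NONE
READ c @v8: history=[(4, 10)] -> pick v4 -> 10
v14: WRITE f=2  (f history now [(5, 5), (8, 6), (11, 2), (14, 2)])

Answer: NONE
NONE
NONE
NONE
NONE
NONE
NONE
6
6
NONE
NONE
10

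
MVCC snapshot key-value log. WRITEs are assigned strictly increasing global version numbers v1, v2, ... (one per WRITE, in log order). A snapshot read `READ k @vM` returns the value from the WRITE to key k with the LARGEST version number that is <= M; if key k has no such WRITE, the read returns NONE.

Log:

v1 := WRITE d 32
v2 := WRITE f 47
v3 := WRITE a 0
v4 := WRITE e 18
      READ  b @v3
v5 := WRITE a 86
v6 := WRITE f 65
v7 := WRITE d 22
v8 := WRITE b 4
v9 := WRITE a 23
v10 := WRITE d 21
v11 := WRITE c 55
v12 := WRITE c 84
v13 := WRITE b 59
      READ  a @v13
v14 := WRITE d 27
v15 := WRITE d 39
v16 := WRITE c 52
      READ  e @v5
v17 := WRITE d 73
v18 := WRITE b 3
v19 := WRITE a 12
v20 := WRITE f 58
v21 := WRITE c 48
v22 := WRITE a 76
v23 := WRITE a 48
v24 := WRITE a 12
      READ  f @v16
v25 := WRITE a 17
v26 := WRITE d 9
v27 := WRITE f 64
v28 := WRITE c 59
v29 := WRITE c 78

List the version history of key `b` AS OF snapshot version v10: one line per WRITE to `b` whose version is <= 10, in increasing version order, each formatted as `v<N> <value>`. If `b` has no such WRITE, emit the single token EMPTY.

Scan writes for key=b with version <= 10:
  v1 WRITE d 32 -> skip
  v2 WRITE f 47 -> skip
  v3 WRITE a 0 -> skip
  v4 WRITE e 18 -> skip
  v5 WRITE a 86 -> skip
  v6 WRITE f 65 -> skip
  v7 WRITE d 22 -> skip
  v8 WRITE b 4 -> keep
  v9 WRITE a 23 -> skip
  v10 WRITE d 21 -> skip
  v11 WRITE c 55 -> skip
  v12 WRITE c 84 -> skip
  v13 WRITE b 59 -> drop (> snap)
  v14 WRITE d 27 -> skip
  v15 WRITE d 39 -> skip
  v16 WRITE c 52 -> skip
  v17 WRITE d 73 -> skip
  v18 WRITE b 3 -> drop (> snap)
  v19 WRITE a 12 -> skip
  v20 WRITE f 58 -> skip
  v21 WRITE c 48 -> skip
  v22 WRITE a 76 -> skip
  v23 WRITE a 48 -> skip
  v24 WRITE a 12 -> skip
  v25 WRITE a 17 -> skip
  v26 WRITE d 9 -> skip
  v27 WRITE f 64 -> skip
  v28 WRITE c 59 -> skip
  v29 WRITE c 78 -> skip
Collected: [(8, 4)]

Answer: v8 4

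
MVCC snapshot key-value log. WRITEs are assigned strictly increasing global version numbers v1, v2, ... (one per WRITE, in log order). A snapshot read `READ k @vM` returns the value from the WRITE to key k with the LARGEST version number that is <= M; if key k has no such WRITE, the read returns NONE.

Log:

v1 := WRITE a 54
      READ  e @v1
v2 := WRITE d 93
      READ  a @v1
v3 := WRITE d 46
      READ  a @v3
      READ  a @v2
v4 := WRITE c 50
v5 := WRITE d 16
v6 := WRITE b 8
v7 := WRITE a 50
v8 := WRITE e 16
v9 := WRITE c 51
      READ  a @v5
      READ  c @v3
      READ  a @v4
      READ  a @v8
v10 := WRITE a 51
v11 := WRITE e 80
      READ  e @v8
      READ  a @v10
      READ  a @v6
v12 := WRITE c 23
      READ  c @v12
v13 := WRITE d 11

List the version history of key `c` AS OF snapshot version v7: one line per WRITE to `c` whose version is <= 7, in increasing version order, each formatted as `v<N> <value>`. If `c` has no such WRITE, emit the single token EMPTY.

Scan writes for key=c with version <= 7:
  v1 WRITE a 54 -> skip
  v2 WRITE d 93 -> skip
  v3 WRITE d 46 -> skip
  v4 WRITE c 50 -> keep
  v5 WRITE d 16 -> skip
  v6 WRITE b 8 -> skip
  v7 WRITE a 50 -> skip
  v8 WRITE e 16 -> skip
  v9 WRITE c 51 -> drop (> snap)
  v10 WRITE a 51 -> skip
  v11 WRITE e 80 -> skip
  v12 WRITE c 23 -> drop (> snap)
  v13 WRITE d 11 -> skip
Collected: [(4, 50)]

Answer: v4 50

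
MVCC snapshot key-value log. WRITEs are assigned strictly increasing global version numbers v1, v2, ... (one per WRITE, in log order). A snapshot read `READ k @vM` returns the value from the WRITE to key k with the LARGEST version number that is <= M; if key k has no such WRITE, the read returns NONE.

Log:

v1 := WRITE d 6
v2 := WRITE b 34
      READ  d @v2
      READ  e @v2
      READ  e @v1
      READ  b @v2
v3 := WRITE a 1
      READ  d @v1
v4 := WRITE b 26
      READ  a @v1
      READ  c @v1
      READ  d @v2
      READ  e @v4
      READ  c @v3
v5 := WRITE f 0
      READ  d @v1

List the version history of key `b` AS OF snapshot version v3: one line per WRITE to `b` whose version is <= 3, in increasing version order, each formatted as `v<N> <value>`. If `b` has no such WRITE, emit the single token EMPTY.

Scan writes for key=b with version <= 3:
  v1 WRITE d 6 -> skip
  v2 WRITE b 34 -> keep
  v3 WRITE a 1 -> skip
  v4 WRITE b 26 -> drop (> snap)
  v5 WRITE f 0 -> skip
Collected: [(2, 34)]

Answer: v2 34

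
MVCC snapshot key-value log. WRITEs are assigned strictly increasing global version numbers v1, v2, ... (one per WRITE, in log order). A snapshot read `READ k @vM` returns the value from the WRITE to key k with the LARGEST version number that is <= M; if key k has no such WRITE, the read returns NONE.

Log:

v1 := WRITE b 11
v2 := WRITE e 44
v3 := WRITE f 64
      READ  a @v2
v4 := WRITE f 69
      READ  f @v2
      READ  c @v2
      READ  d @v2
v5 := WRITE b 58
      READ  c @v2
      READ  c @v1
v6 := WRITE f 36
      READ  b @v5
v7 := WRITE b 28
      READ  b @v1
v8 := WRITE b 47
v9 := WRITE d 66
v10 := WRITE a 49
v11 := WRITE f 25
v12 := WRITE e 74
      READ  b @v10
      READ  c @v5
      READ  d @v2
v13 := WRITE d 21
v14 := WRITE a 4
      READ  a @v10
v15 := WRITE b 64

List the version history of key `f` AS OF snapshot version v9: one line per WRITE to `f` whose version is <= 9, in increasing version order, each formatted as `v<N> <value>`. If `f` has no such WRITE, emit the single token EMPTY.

Answer: v3 64
v4 69
v6 36

Derivation:
Scan writes for key=f with version <= 9:
  v1 WRITE b 11 -> skip
  v2 WRITE e 44 -> skip
  v3 WRITE f 64 -> keep
  v4 WRITE f 69 -> keep
  v5 WRITE b 58 -> skip
  v6 WRITE f 36 -> keep
  v7 WRITE b 28 -> skip
  v8 WRITE b 47 -> skip
  v9 WRITE d 66 -> skip
  v10 WRITE a 49 -> skip
  v11 WRITE f 25 -> drop (> snap)
  v12 WRITE e 74 -> skip
  v13 WRITE d 21 -> skip
  v14 WRITE a 4 -> skip
  v15 WRITE b 64 -> skip
Collected: [(3, 64), (4, 69), (6, 36)]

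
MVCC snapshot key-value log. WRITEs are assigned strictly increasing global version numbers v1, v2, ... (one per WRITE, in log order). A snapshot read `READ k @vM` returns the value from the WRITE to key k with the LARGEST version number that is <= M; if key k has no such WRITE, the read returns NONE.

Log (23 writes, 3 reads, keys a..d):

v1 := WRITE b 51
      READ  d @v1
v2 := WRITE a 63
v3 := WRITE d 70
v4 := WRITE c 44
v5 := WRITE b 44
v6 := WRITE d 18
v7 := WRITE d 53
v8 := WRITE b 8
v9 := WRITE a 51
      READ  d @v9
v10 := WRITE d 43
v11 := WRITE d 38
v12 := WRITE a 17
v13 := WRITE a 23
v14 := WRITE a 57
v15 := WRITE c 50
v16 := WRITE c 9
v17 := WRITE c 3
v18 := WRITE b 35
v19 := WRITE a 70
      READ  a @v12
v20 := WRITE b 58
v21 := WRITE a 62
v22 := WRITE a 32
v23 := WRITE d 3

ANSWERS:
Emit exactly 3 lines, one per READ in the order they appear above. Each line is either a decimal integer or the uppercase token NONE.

v1: WRITE b=51  (b history now [(1, 51)])
READ d @v1: history=[] -> no version <= 1 -> NONE
v2: WRITE a=63  (a history now [(2, 63)])
v3: WRITE d=70  (d history now [(3, 70)])
v4: WRITE c=44  (c history now [(4, 44)])
v5: WRITE b=44  (b history now [(1, 51), (5, 44)])
v6: WRITE d=18  (d history now [(3, 70), (6, 18)])
v7: WRITE d=53  (d history now [(3, 70), (6, 18), (7, 53)])
v8: WRITE b=8  (b history now [(1, 51), (5, 44), (8, 8)])
v9: WRITE a=51  (a history now [(2, 63), (9, 51)])
READ d @v9: history=[(3, 70), (6, 18), (7, 53)] -> pick v7 -> 53
v10: WRITE d=43  (d history now [(3, 70), (6, 18), (7, 53), (10, 43)])
v11: WRITE d=38  (d history now [(3, 70), (6, 18), (7, 53), (10, 43), (11, 38)])
v12: WRITE a=17  (a history now [(2, 63), (9, 51), (12, 17)])
v13: WRITE a=23  (a history now [(2, 63), (9, 51), (12, 17), (13, 23)])
v14: WRITE a=57  (a history now [(2, 63), (9, 51), (12, 17), (13, 23), (14, 57)])
v15: WRITE c=50  (c history now [(4, 44), (15, 50)])
v16: WRITE c=9  (c history now [(4, 44), (15, 50), (16, 9)])
v17: WRITE c=3  (c history now [(4, 44), (15, 50), (16, 9), (17, 3)])
v18: WRITE b=35  (b history now [(1, 51), (5, 44), (8, 8), (18, 35)])
v19: WRITE a=70  (a history now [(2, 63), (9, 51), (12, 17), (13, 23), (14, 57), (19, 70)])
READ a @v12: history=[(2, 63), (9, 51), (12, 17), (13, 23), (14, 57), (19, 70)] -> pick v12 -> 17
v20: WRITE b=58  (b history now [(1, 51), (5, 44), (8, 8), (18, 35), (20, 58)])
v21: WRITE a=62  (a history now [(2, 63), (9, 51), (12, 17), (13, 23), (14, 57), (19, 70), (21, 62)])
v22: WRITE a=32  (a history now [(2, 63), (9, 51), (12, 17), (13, 23), (14, 57), (19, 70), (21, 62), (22, 32)])
v23: WRITE d=3  (d history now [(3, 70), (6, 18), (7, 53), (10, 43), (11, 38), (23, 3)])

Answer: NONE
53
17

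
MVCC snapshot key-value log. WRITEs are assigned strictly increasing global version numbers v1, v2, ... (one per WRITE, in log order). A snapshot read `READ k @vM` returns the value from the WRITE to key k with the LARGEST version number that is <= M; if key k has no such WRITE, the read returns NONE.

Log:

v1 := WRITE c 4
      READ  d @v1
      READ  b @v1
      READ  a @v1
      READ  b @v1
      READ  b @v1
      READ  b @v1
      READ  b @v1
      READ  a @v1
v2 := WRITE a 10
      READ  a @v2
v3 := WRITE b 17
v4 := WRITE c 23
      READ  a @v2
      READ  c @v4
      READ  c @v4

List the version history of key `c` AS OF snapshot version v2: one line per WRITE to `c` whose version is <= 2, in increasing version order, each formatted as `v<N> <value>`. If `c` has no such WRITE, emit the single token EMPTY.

Scan writes for key=c with version <= 2:
  v1 WRITE c 4 -> keep
  v2 WRITE a 10 -> skip
  v3 WRITE b 17 -> skip
  v4 WRITE c 23 -> drop (> snap)
Collected: [(1, 4)]

Answer: v1 4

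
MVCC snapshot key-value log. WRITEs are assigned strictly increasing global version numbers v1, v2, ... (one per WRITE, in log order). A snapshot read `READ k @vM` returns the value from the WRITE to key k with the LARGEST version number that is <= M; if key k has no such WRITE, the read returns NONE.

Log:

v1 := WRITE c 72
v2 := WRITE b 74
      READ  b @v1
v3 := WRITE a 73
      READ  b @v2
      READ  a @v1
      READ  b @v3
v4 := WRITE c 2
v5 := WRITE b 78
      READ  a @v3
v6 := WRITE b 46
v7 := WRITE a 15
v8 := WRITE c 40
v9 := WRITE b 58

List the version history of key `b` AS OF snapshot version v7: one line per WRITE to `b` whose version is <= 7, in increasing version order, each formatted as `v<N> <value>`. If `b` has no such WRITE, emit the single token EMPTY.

Answer: v2 74
v5 78
v6 46

Derivation:
Scan writes for key=b with version <= 7:
  v1 WRITE c 72 -> skip
  v2 WRITE b 74 -> keep
  v3 WRITE a 73 -> skip
  v4 WRITE c 2 -> skip
  v5 WRITE b 78 -> keep
  v6 WRITE b 46 -> keep
  v7 WRITE a 15 -> skip
  v8 WRITE c 40 -> skip
  v9 WRITE b 58 -> drop (> snap)
Collected: [(2, 74), (5, 78), (6, 46)]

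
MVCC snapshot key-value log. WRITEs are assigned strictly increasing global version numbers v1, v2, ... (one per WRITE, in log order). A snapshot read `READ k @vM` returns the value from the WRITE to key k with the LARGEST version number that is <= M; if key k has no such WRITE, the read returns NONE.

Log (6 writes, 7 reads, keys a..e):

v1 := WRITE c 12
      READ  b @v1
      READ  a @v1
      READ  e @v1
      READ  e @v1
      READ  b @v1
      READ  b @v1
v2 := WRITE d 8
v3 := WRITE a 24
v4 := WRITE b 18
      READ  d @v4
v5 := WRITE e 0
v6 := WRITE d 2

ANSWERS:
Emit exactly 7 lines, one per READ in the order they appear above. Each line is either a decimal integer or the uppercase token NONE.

v1: WRITE c=12  (c history now [(1, 12)])
READ b @v1: history=[] -> no version <= 1 -> NONE
READ a @v1: history=[] -> no version <= 1 -> NONE
READ e @v1: history=[] -> no version <= 1 -> NONE
READ e @v1: history=[] -> no version <= 1 -> NONE
READ b @v1: history=[] -> no version <= 1 -> NONE
READ b @v1: history=[] -> no version <= 1 -> NONE
v2: WRITE d=8  (d history now [(2, 8)])
v3: WRITE a=24  (a history now [(3, 24)])
v4: WRITE b=18  (b history now [(4, 18)])
READ d @v4: history=[(2, 8)] -> pick v2 -> 8
v5: WRITE e=0  (e history now [(5, 0)])
v6: WRITE d=2  (d history now [(2, 8), (6, 2)])

Answer: NONE
NONE
NONE
NONE
NONE
NONE
8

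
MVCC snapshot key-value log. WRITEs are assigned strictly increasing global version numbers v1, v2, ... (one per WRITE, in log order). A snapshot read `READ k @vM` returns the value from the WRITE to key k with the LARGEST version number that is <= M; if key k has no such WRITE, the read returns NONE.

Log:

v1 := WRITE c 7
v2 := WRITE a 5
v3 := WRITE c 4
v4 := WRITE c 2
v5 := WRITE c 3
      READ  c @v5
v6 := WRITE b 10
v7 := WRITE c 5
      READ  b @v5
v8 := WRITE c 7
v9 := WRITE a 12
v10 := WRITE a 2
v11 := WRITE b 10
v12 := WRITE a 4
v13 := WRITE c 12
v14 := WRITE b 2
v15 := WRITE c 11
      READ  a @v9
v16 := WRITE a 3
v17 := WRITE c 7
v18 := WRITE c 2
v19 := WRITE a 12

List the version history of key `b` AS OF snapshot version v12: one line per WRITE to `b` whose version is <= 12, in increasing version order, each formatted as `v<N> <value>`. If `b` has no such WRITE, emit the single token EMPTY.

Answer: v6 10
v11 10

Derivation:
Scan writes for key=b with version <= 12:
  v1 WRITE c 7 -> skip
  v2 WRITE a 5 -> skip
  v3 WRITE c 4 -> skip
  v4 WRITE c 2 -> skip
  v5 WRITE c 3 -> skip
  v6 WRITE b 10 -> keep
  v7 WRITE c 5 -> skip
  v8 WRITE c 7 -> skip
  v9 WRITE a 12 -> skip
  v10 WRITE a 2 -> skip
  v11 WRITE b 10 -> keep
  v12 WRITE a 4 -> skip
  v13 WRITE c 12 -> skip
  v14 WRITE b 2 -> drop (> snap)
  v15 WRITE c 11 -> skip
  v16 WRITE a 3 -> skip
  v17 WRITE c 7 -> skip
  v18 WRITE c 2 -> skip
  v19 WRITE a 12 -> skip
Collected: [(6, 10), (11, 10)]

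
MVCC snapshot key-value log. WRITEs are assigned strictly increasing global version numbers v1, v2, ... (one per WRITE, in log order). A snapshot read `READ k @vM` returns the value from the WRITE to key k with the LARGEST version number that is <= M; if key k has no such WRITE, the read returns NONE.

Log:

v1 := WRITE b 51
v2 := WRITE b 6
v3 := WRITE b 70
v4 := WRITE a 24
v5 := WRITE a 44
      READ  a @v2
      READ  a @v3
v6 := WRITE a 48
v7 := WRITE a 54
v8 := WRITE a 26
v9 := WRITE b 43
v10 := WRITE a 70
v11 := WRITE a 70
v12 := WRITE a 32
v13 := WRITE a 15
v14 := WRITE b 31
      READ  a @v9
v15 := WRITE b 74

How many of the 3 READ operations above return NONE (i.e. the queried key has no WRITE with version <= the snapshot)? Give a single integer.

v1: WRITE b=51  (b history now [(1, 51)])
v2: WRITE b=6  (b history now [(1, 51), (2, 6)])
v3: WRITE b=70  (b history now [(1, 51), (2, 6), (3, 70)])
v4: WRITE a=24  (a history now [(4, 24)])
v5: WRITE a=44  (a history now [(4, 24), (5, 44)])
READ a @v2: history=[(4, 24), (5, 44)] -> no version <= 2 -> NONE
READ a @v3: history=[(4, 24), (5, 44)] -> no version <= 3 -> NONE
v6: WRITE a=48  (a history now [(4, 24), (5, 44), (6, 48)])
v7: WRITE a=54  (a history now [(4, 24), (5, 44), (6, 48), (7, 54)])
v8: WRITE a=26  (a history now [(4, 24), (5, 44), (6, 48), (7, 54), (8, 26)])
v9: WRITE b=43  (b history now [(1, 51), (2, 6), (3, 70), (9, 43)])
v10: WRITE a=70  (a history now [(4, 24), (5, 44), (6, 48), (7, 54), (8, 26), (10, 70)])
v11: WRITE a=70  (a history now [(4, 24), (5, 44), (6, 48), (7, 54), (8, 26), (10, 70), (11, 70)])
v12: WRITE a=32  (a history now [(4, 24), (5, 44), (6, 48), (7, 54), (8, 26), (10, 70), (11, 70), (12, 32)])
v13: WRITE a=15  (a history now [(4, 24), (5, 44), (6, 48), (7, 54), (8, 26), (10, 70), (11, 70), (12, 32), (13, 15)])
v14: WRITE b=31  (b history now [(1, 51), (2, 6), (3, 70), (9, 43), (14, 31)])
READ a @v9: history=[(4, 24), (5, 44), (6, 48), (7, 54), (8, 26), (10, 70), (11, 70), (12, 32), (13, 15)] -> pick v8 -> 26
v15: WRITE b=74  (b history now [(1, 51), (2, 6), (3, 70), (9, 43), (14, 31), (15, 74)])
Read results in order: ['NONE', 'NONE', '26']
NONE count = 2

Answer: 2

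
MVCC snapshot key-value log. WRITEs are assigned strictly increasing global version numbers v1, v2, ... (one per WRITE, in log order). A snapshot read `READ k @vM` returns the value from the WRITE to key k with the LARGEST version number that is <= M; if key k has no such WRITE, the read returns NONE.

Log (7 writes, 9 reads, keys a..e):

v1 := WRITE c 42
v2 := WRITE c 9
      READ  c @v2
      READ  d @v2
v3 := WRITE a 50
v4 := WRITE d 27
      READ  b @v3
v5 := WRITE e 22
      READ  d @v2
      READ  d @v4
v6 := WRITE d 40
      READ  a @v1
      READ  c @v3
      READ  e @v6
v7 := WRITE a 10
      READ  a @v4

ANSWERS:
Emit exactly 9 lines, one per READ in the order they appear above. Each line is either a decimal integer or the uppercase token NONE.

v1: WRITE c=42  (c history now [(1, 42)])
v2: WRITE c=9  (c history now [(1, 42), (2, 9)])
READ c @v2: history=[(1, 42), (2, 9)] -> pick v2 -> 9
READ d @v2: history=[] -> no version <= 2 -> NONE
v3: WRITE a=50  (a history now [(3, 50)])
v4: WRITE d=27  (d history now [(4, 27)])
READ b @v3: history=[] -> no version <= 3 -> NONE
v5: WRITE e=22  (e history now [(5, 22)])
READ d @v2: history=[(4, 27)] -> no version <= 2 -> NONE
READ d @v4: history=[(4, 27)] -> pick v4 -> 27
v6: WRITE d=40  (d history now [(4, 27), (6, 40)])
READ a @v1: history=[(3, 50)] -> no version <= 1 -> NONE
READ c @v3: history=[(1, 42), (2, 9)] -> pick v2 -> 9
READ e @v6: history=[(5, 22)] -> pick v5 -> 22
v7: WRITE a=10  (a history now [(3, 50), (7, 10)])
READ a @v4: history=[(3, 50), (7, 10)] -> pick v3 -> 50

Answer: 9
NONE
NONE
NONE
27
NONE
9
22
50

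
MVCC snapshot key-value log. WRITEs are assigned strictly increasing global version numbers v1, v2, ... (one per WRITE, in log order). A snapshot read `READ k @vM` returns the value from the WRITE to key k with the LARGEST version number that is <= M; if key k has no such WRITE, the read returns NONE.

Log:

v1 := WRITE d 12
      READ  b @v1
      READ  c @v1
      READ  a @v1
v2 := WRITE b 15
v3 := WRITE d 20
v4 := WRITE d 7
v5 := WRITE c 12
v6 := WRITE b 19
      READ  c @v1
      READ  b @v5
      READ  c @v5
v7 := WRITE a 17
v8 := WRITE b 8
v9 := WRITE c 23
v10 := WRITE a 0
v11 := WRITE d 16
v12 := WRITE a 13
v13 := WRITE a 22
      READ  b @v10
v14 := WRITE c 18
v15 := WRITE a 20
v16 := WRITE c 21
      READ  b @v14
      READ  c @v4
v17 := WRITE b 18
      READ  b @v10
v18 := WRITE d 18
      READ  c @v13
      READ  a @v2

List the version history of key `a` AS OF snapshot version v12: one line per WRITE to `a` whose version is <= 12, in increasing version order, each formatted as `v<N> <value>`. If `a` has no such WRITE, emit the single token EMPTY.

Scan writes for key=a with version <= 12:
  v1 WRITE d 12 -> skip
  v2 WRITE b 15 -> skip
  v3 WRITE d 20 -> skip
  v4 WRITE d 7 -> skip
  v5 WRITE c 12 -> skip
  v6 WRITE b 19 -> skip
  v7 WRITE a 17 -> keep
  v8 WRITE b 8 -> skip
  v9 WRITE c 23 -> skip
  v10 WRITE a 0 -> keep
  v11 WRITE d 16 -> skip
  v12 WRITE a 13 -> keep
  v13 WRITE a 22 -> drop (> snap)
  v14 WRITE c 18 -> skip
  v15 WRITE a 20 -> drop (> snap)
  v16 WRITE c 21 -> skip
  v17 WRITE b 18 -> skip
  v18 WRITE d 18 -> skip
Collected: [(7, 17), (10, 0), (12, 13)]

Answer: v7 17
v10 0
v12 13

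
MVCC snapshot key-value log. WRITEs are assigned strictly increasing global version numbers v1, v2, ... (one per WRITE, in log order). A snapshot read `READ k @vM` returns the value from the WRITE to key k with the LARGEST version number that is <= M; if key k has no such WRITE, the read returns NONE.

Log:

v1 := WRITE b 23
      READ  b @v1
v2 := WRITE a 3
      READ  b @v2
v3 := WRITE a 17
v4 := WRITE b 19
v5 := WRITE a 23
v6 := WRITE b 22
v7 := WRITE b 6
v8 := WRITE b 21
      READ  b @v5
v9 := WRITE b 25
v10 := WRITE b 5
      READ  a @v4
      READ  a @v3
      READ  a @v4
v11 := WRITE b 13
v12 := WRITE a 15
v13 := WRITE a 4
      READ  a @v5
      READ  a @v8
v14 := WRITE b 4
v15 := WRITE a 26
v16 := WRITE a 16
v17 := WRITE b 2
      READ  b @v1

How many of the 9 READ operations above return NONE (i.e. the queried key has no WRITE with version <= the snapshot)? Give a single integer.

v1: WRITE b=23  (b history now [(1, 23)])
READ b @v1: history=[(1, 23)] -> pick v1 -> 23
v2: WRITE a=3  (a history now [(2, 3)])
READ b @v2: history=[(1, 23)] -> pick v1 -> 23
v3: WRITE a=17  (a history now [(2, 3), (3, 17)])
v4: WRITE b=19  (b history now [(1, 23), (4, 19)])
v5: WRITE a=23  (a history now [(2, 3), (3, 17), (5, 23)])
v6: WRITE b=22  (b history now [(1, 23), (4, 19), (6, 22)])
v7: WRITE b=6  (b history now [(1, 23), (4, 19), (6, 22), (7, 6)])
v8: WRITE b=21  (b history now [(1, 23), (4, 19), (6, 22), (7, 6), (8, 21)])
READ b @v5: history=[(1, 23), (4, 19), (6, 22), (7, 6), (8, 21)] -> pick v4 -> 19
v9: WRITE b=25  (b history now [(1, 23), (4, 19), (6, 22), (7, 6), (8, 21), (9, 25)])
v10: WRITE b=5  (b history now [(1, 23), (4, 19), (6, 22), (7, 6), (8, 21), (9, 25), (10, 5)])
READ a @v4: history=[(2, 3), (3, 17), (5, 23)] -> pick v3 -> 17
READ a @v3: history=[(2, 3), (3, 17), (5, 23)] -> pick v3 -> 17
READ a @v4: history=[(2, 3), (3, 17), (5, 23)] -> pick v3 -> 17
v11: WRITE b=13  (b history now [(1, 23), (4, 19), (6, 22), (7, 6), (8, 21), (9, 25), (10, 5), (11, 13)])
v12: WRITE a=15  (a history now [(2, 3), (3, 17), (5, 23), (12, 15)])
v13: WRITE a=4  (a history now [(2, 3), (3, 17), (5, 23), (12, 15), (13, 4)])
READ a @v5: history=[(2, 3), (3, 17), (5, 23), (12, 15), (13, 4)] -> pick v5 -> 23
READ a @v8: history=[(2, 3), (3, 17), (5, 23), (12, 15), (13, 4)] -> pick v5 -> 23
v14: WRITE b=4  (b history now [(1, 23), (4, 19), (6, 22), (7, 6), (8, 21), (9, 25), (10, 5), (11, 13), (14, 4)])
v15: WRITE a=26  (a history now [(2, 3), (3, 17), (5, 23), (12, 15), (13, 4), (15, 26)])
v16: WRITE a=16  (a history now [(2, 3), (3, 17), (5, 23), (12, 15), (13, 4), (15, 26), (16, 16)])
v17: WRITE b=2  (b history now [(1, 23), (4, 19), (6, 22), (7, 6), (8, 21), (9, 25), (10, 5), (11, 13), (14, 4), (17, 2)])
READ b @v1: history=[(1, 23), (4, 19), (6, 22), (7, 6), (8, 21), (9, 25), (10, 5), (11, 13), (14, 4), (17, 2)] -> pick v1 -> 23
Read results in order: ['23', '23', '19', '17', '17', '17', '23', '23', '23']
NONE count = 0

Answer: 0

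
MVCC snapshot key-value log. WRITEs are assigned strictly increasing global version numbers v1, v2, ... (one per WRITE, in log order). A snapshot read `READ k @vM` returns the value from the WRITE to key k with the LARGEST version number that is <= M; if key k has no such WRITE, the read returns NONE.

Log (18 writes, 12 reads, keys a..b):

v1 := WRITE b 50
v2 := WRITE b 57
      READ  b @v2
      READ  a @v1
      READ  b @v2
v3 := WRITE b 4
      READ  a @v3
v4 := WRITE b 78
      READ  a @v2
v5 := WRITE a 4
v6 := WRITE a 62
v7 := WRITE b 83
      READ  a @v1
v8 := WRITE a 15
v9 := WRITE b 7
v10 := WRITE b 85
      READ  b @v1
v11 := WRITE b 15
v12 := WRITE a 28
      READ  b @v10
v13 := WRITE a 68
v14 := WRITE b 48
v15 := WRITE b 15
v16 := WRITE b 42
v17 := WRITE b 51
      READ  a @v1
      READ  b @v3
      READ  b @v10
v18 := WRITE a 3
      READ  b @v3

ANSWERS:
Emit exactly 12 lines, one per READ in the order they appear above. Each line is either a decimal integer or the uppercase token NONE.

Answer: 57
NONE
57
NONE
NONE
NONE
50
85
NONE
4
85
4

Derivation:
v1: WRITE b=50  (b history now [(1, 50)])
v2: WRITE b=57  (b history now [(1, 50), (2, 57)])
READ b @v2: history=[(1, 50), (2, 57)] -> pick v2 -> 57
READ a @v1: history=[] -> no version <= 1 -> NONE
READ b @v2: history=[(1, 50), (2, 57)] -> pick v2 -> 57
v3: WRITE b=4  (b history now [(1, 50), (2, 57), (3, 4)])
READ a @v3: history=[] -> no version <= 3 -> NONE
v4: WRITE b=78  (b history now [(1, 50), (2, 57), (3, 4), (4, 78)])
READ a @v2: history=[] -> no version <= 2 -> NONE
v5: WRITE a=4  (a history now [(5, 4)])
v6: WRITE a=62  (a history now [(5, 4), (6, 62)])
v7: WRITE b=83  (b history now [(1, 50), (2, 57), (3, 4), (4, 78), (7, 83)])
READ a @v1: history=[(5, 4), (6, 62)] -> no version <= 1 -> NONE
v8: WRITE a=15  (a history now [(5, 4), (6, 62), (8, 15)])
v9: WRITE b=7  (b history now [(1, 50), (2, 57), (3, 4), (4, 78), (7, 83), (9, 7)])
v10: WRITE b=85  (b history now [(1, 50), (2, 57), (3, 4), (4, 78), (7, 83), (9, 7), (10, 85)])
READ b @v1: history=[(1, 50), (2, 57), (3, 4), (4, 78), (7, 83), (9, 7), (10, 85)] -> pick v1 -> 50
v11: WRITE b=15  (b history now [(1, 50), (2, 57), (3, 4), (4, 78), (7, 83), (9, 7), (10, 85), (11, 15)])
v12: WRITE a=28  (a history now [(5, 4), (6, 62), (8, 15), (12, 28)])
READ b @v10: history=[(1, 50), (2, 57), (3, 4), (4, 78), (7, 83), (9, 7), (10, 85), (11, 15)] -> pick v10 -> 85
v13: WRITE a=68  (a history now [(5, 4), (6, 62), (8, 15), (12, 28), (13, 68)])
v14: WRITE b=48  (b history now [(1, 50), (2, 57), (3, 4), (4, 78), (7, 83), (9, 7), (10, 85), (11, 15), (14, 48)])
v15: WRITE b=15  (b history now [(1, 50), (2, 57), (3, 4), (4, 78), (7, 83), (9, 7), (10, 85), (11, 15), (14, 48), (15, 15)])
v16: WRITE b=42  (b history now [(1, 50), (2, 57), (3, 4), (4, 78), (7, 83), (9, 7), (10, 85), (11, 15), (14, 48), (15, 15), (16, 42)])
v17: WRITE b=51  (b history now [(1, 50), (2, 57), (3, 4), (4, 78), (7, 83), (9, 7), (10, 85), (11, 15), (14, 48), (15, 15), (16, 42), (17, 51)])
READ a @v1: history=[(5, 4), (6, 62), (8, 15), (12, 28), (13, 68)] -> no version <= 1 -> NONE
READ b @v3: history=[(1, 50), (2, 57), (3, 4), (4, 78), (7, 83), (9, 7), (10, 85), (11, 15), (14, 48), (15, 15), (16, 42), (17, 51)] -> pick v3 -> 4
READ b @v10: history=[(1, 50), (2, 57), (3, 4), (4, 78), (7, 83), (9, 7), (10, 85), (11, 15), (14, 48), (15, 15), (16, 42), (17, 51)] -> pick v10 -> 85
v18: WRITE a=3  (a history now [(5, 4), (6, 62), (8, 15), (12, 28), (13, 68), (18, 3)])
READ b @v3: history=[(1, 50), (2, 57), (3, 4), (4, 78), (7, 83), (9, 7), (10, 85), (11, 15), (14, 48), (15, 15), (16, 42), (17, 51)] -> pick v3 -> 4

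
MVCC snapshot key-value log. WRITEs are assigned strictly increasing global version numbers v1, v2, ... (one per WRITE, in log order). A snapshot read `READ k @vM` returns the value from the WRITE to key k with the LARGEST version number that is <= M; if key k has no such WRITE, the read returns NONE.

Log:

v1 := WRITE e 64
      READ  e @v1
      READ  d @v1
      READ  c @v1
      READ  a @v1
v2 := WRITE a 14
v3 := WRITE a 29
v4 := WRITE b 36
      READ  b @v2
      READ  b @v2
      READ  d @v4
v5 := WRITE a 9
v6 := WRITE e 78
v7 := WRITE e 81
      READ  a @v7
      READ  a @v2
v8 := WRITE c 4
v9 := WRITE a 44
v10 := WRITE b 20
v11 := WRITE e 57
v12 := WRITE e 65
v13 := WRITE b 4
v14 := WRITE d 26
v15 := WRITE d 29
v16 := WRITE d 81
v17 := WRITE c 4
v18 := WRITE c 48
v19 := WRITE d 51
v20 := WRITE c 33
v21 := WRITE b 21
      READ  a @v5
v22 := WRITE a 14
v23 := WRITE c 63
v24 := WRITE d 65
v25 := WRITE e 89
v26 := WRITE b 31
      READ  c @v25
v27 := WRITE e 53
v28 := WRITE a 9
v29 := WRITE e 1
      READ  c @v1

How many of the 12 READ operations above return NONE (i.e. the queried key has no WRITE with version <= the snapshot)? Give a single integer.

v1: WRITE e=64  (e history now [(1, 64)])
READ e @v1: history=[(1, 64)] -> pick v1 -> 64
READ d @v1: history=[] -> no version <= 1 -> NONE
READ c @v1: history=[] -> no version <= 1 -> NONE
READ a @v1: history=[] -> no version <= 1 -> NONE
v2: WRITE a=14  (a history now [(2, 14)])
v3: WRITE a=29  (a history now [(2, 14), (3, 29)])
v4: WRITE b=36  (b history now [(4, 36)])
READ b @v2: history=[(4, 36)] -> no version <= 2 -> NONE
READ b @v2: history=[(4, 36)] -> no version <= 2 -> NONE
READ d @v4: history=[] -> no version <= 4 -> NONE
v5: WRITE a=9  (a history now [(2, 14), (3, 29), (5, 9)])
v6: WRITE e=78  (e history now [(1, 64), (6, 78)])
v7: WRITE e=81  (e history now [(1, 64), (6, 78), (7, 81)])
READ a @v7: history=[(2, 14), (3, 29), (5, 9)] -> pick v5 -> 9
READ a @v2: history=[(2, 14), (3, 29), (5, 9)] -> pick v2 -> 14
v8: WRITE c=4  (c history now [(8, 4)])
v9: WRITE a=44  (a history now [(2, 14), (3, 29), (5, 9), (9, 44)])
v10: WRITE b=20  (b history now [(4, 36), (10, 20)])
v11: WRITE e=57  (e history now [(1, 64), (6, 78), (7, 81), (11, 57)])
v12: WRITE e=65  (e history now [(1, 64), (6, 78), (7, 81), (11, 57), (12, 65)])
v13: WRITE b=4  (b history now [(4, 36), (10, 20), (13, 4)])
v14: WRITE d=26  (d history now [(14, 26)])
v15: WRITE d=29  (d history now [(14, 26), (15, 29)])
v16: WRITE d=81  (d history now [(14, 26), (15, 29), (16, 81)])
v17: WRITE c=4  (c history now [(8, 4), (17, 4)])
v18: WRITE c=48  (c history now [(8, 4), (17, 4), (18, 48)])
v19: WRITE d=51  (d history now [(14, 26), (15, 29), (16, 81), (19, 51)])
v20: WRITE c=33  (c history now [(8, 4), (17, 4), (18, 48), (20, 33)])
v21: WRITE b=21  (b history now [(4, 36), (10, 20), (13, 4), (21, 21)])
READ a @v5: history=[(2, 14), (3, 29), (5, 9), (9, 44)] -> pick v5 -> 9
v22: WRITE a=14  (a history now [(2, 14), (3, 29), (5, 9), (9, 44), (22, 14)])
v23: WRITE c=63  (c history now [(8, 4), (17, 4), (18, 48), (20, 33), (23, 63)])
v24: WRITE d=65  (d history now [(14, 26), (15, 29), (16, 81), (19, 51), (24, 65)])
v25: WRITE e=89  (e history now [(1, 64), (6, 78), (7, 81), (11, 57), (12, 65), (25, 89)])
v26: WRITE b=31  (b history now [(4, 36), (10, 20), (13, 4), (21, 21), (26, 31)])
READ c @v25: history=[(8, 4), (17, 4), (18, 48), (20, 33), (23, 63)] -> pick v23 -> 63
v27: WRITE e=53  (e history now [(1, 64), (6, 78), (7, 81), (11, 57), (12, 65), (25, 89), (27, 53)])
v28: WRITE a=9  (a history now [(2, 14), (3, 29), (5, 9), (9, 44), (22, 14), (28, 9)])
v29: WRITE e=1  (e history now [(1, 64), (6, 78), (7, 81), (11, 57), (12, 65), (25, 89), (27, 53), (29, 1)])
READ c @v1: history=[(8, 4), (17, 4), (18, 48), (20, 33), (23, 63)] -> no version <= 1 -> NONE
Read results in order: ['64', 'NONE', 'NONE', 'NONE', 'NONE', 'NONE', 'NONE', '9', '14', '9', '63', 'NONE']
NONE count = 7

Answer: 7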